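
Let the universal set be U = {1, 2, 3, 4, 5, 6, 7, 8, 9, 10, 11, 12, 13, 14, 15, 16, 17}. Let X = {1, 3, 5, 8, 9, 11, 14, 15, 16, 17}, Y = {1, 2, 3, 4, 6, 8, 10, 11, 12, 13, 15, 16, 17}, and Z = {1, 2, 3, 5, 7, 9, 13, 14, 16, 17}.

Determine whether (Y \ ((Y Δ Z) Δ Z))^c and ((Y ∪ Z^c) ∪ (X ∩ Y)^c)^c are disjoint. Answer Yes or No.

Y Δ Z = {4, 5, 6, 7, 8, 9, 10, 11, 12, 14, 15}
(Y Δ Z) Δ Z = {1, 2, 3, 4, 6, 8, 10, 11, 12, 13, 15, 16, 17}
Y \ ((Y Δ Z) Δ Z) = {}
(Y \ ((Y Δ Z) Δ Z))^c = {1, 2, 3, 4, 5, 6, 7, 8, 9, 10, 11, 12, 13, 14, 15, 16, 17}
Z^c = {4, 6, 8, 10, 11, 12, 15}
Y ∪ Z^c = {1, 2, 3, 4, 6, 8, 10, 11, 12, 13, 15, 16, 17}
X ∩ Y = {1, 3, 8, 11, 15, 16, 17}
(X ∩ Y)^c = {2, 4, 5, 6, 7, 9, 10, 12, 13, 14}
(Y ∪ Z^c) ∪ (X ∩ Y)^c = {1, 2, 3, 4, 5, 6, 7, 8, 9, 10, 11, 12, 13, 14, 15, 16, 17}
((Y ∪ Z^c) ∪ (X ∩ Y)^c)^c = {}
{1, 2, 3, 4, 5, 6, 7, 8, 9, 10, 11, 12, 13, 14, 15, 16, 17} and {} share no elements.

Yes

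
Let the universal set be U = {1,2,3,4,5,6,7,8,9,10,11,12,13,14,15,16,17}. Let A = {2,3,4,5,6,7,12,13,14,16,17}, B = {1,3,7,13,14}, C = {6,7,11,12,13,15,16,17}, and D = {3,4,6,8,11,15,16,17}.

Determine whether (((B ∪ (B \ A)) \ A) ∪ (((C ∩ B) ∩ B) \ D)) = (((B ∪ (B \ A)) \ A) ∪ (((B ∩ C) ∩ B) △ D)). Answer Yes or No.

B \ A = {1}
B ∪ (B \ A) = {1,3,7,13,14}
(B ∪ (B \ A)) \ A = {1}
C ∩ B = {7,13}
(C ∩ B) ∩ B = {7,13}
((C ∩ B) ∩ B) \ D = {7,13}
((B ∪ (B \ A)) \ A) ∪ (((C ∩ B) ∩ B) \ D) = {1,7,13}
B ∩ C = {7,13}
(B ∩ C) ∩ B = {7,13}
((B ∩ C) ∩ B) △ D = {3,4,6,7,8,11,13,15,16,17}
((B ∪ (B \ A)) \ A) ∪ (((B ∩ C) ∩ B) △ D) = {1,3,4,6,7,8,11,13,15,16,17}
3 ∈ ((B ∪ (B \ A)) \ A) ∪ (((B ∩ C) ∩ B) △ D) but 3 ∉ ((B ∪ (B \ A)) \ A) ∪ (((C ∩ B) ∩ B) \ D), so they differ.

No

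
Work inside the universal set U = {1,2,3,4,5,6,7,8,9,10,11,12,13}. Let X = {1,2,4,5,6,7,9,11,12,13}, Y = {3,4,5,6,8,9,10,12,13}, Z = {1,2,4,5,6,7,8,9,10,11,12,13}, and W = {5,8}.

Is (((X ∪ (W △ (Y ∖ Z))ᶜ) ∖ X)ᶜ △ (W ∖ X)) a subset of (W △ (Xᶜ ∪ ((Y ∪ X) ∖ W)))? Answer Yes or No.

Yes

Y ∖ Z = {3}
W △ (Y ∖ Z) = {3,5,8}
(W △ (Y ∖ Z))ᶜ = {1,2,4,6,7,9,10,11,12,13}
X ∪ (W △ (Y ∖ Z))ᶜ = {1,2,4,5,6,7,9,10,11,12,13}
(X ∪ (W △ (Y ∖ Z))ᶜ) ∖ X = {10}
((X ∪ (W △ (Y ∖ Z))ᶜ) ∖ X)ᶜ = {1,2,3,4,5,6,7,8,9,11,12,13}
W ∖ X = {8}
((X ∪ (W △ (Y ∖ Z))ᶜ) ∖ X)ᶜ △ (W ∖ X) = {1,2,3,4,5,6,7,9,11,12,13}
Xᶜ = {3,8,10}
Y ∪ X = {1,2,3,4,5,6,7,8,9,10,11,12,13}
(Y ∪ X) ∖ W = {1,2,3,4,6,7,9,10,11,12,13}
Xᶜ ∪ ((Y ∪ X) ∖ W) = {1,2,3,4,6,7,8,9,10,11,12,13}
W △ (Xᶜ ∪ ((Y ∪ X) ∖ W)) = {1,2,3,4,5,6,7,9,10,11,12,13}
Every element of {1,2,3,4,5,6,7,9,11,12,13} is in {1,2,3,4,5,6,7,9,10,11,12,13}, so ((X ∪ (W △ (Y ∖ Z))ᶜ) ∖ X)ᶜ △ (W ∖ X) ⊆ W △ (Xᶜ ∪ ((Y ∪ X) ∖ W)).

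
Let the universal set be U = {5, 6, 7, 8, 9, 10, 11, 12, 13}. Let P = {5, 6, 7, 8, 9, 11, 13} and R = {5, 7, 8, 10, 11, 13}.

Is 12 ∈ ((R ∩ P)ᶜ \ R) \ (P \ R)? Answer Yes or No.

12 ∉ R and 12 ∉ P, so 12 ∉ R ∩ P
12 ∈ (R ∩ P)ᶜ since 12 ∉ (R ∩ P)
12 ∈ (R ∩ P)ᶜ and 12 ∉ R, so 12 ∈ (R ∩ P)ᶜ \ R
12 ∉ P and 12 ∉ R, so 12 ∉ P \ R
12 ∈ ((R ∩ P)ᶜ \ R) and 12 ∉ (P \ R), so 12 ∈ ((R ∩ P)ᶜ \ R) \ (P \ R)

Yes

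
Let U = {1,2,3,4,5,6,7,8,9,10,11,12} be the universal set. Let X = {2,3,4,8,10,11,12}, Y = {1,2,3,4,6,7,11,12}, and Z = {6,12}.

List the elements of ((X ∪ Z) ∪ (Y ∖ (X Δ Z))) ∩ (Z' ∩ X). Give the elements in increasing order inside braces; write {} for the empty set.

X ∪ Z = {2,3,4,6,8,10,11,12}
X Δ Z = {2,3,4,6,8,10,11}
Y ∖ (X Δ Z) = {1,7,12}
(X ∪ Z) ∪ (Y ∖ (X Δ Z)) = {1,2,3,4,6,7,8,10,11,12}
Z' = {1,2,3,4,5,7,8,9,10,11}
Z' ∩ X = {2,3,4,8,10,11}
((X ∪ Z) ∪ (Y ∖ (X Δ Z))) ∩ (Z' ∩ X) = {2,3,4,8,10,11}

{2,3,4,8,10,11}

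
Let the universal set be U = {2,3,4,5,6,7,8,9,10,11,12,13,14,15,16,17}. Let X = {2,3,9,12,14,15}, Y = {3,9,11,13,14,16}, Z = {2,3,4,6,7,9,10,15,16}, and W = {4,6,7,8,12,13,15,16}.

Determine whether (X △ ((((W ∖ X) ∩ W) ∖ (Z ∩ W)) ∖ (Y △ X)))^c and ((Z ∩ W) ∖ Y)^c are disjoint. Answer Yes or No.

No

W ∖ X = {4,6,7,8,13,16}
(W ∖ X) ∩ W = {4,6,7,8,13,16}
Z ∩ W = {4,6,7,15,16}
((W ∖ X) ∩ W) ∖ (Z ∩ W) = {8,13}
Y △ X = {2,11,12,13,15,16}
(((W ∖ X) ∩ W) ∖ (Z ∩ W)) ∖ (Y △ X) = {8}
X △ ((((W ∖ X) ∩ W) ∖ (Z ∩ W)) ∖ (Y △ X)) = {2,3,8,9,12,14,15}
(X △ ((((W ∖ X) ∩ W) ∖ (Z ∩ W)) ∖ (Y △ X)))^c = {4,5,6,7,10,11,13,16,17}
(Z ∩ W) ∖ Y = {4,6,7,15}
((Z ∩ W) ∖ Y)^c = {2,3,5,8,9,10,11,12,13,14,16,17}
5 lies in both, so they are not disjoint.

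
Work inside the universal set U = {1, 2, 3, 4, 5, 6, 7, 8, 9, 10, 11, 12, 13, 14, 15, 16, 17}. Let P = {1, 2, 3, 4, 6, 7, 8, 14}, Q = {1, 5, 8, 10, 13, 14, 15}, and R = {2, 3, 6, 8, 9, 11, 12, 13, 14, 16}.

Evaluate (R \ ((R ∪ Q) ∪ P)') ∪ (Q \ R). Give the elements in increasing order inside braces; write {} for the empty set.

R ∪ Q = {1, 2, 3, 5, 6, 8, 9, 10, 11, 12, 13, 14, 15, 16}
(R ∪ Q) ∪ P = {1, 2, 3, 4, 5, 6, 7, 8, 9, 10, 11, 12, 13, 14, 15, 16}
((R ∪ Q) ∪ P)' = {17}
R \ ((R ∪ Q) ∪ P)' = {2, 3, 6, 8, 9, 11, 12, 13, 14, 16}
Q \ R = {1, 5, 10, 15}
(R \ ((R ∪ Q) ∪ P)') ∪ (Q \ R) = {1, 2, 3, 5, 6, 8, 9, 10, 11, 12, 13, 14, 15, 16}

{1, 2, 3, 5, 6, 8, 9, 10, 11, 12, 13, 14, 15, 16}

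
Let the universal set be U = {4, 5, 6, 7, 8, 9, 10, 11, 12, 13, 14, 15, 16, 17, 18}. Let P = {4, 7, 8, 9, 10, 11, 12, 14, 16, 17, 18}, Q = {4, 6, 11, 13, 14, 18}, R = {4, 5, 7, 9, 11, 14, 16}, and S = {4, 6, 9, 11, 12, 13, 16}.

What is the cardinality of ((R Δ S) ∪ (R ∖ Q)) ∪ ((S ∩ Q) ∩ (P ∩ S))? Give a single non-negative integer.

10

R Δ S = {5, 6, 7, 12, 13, 14}
R ∖ Q = {5, 7, 9, 16}
(R Δ S) ∪ (R ∖ Q) = {5, 6, 7, 9, 12, 13, 14, 16}
S ∩ Q = {4, 6, 11, 13}
P ∩ S = {4, 9, 11, 12, 16}
(S ∩ Q) ∩ (P ∩ S) = {4, 11}
((R Δ S) ∪ (R ∖ Q)) ∪ ((S ∩ Q) ∩ (P ∩ S)) = {4, 5, 6, 7, 9, 11, 12, 13, 14, 16}
|((R Δ S) ∪ (R ∖ Q)) ∪ ((S ∩ Q) ∩ (P ∩ S))| = 10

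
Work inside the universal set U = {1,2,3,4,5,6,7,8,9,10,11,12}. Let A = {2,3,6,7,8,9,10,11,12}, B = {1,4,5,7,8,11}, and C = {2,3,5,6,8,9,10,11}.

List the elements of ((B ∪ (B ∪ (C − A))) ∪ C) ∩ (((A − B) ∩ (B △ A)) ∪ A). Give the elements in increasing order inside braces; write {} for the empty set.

{2,3,6,7,8,9,10,11}

C − A = {5}
B ∪ (C − A) = {1,4,5,7,8,11}
B ∪ (B ∪ (C − A)) = {1,4,5,7,8,11}
(B ∪ (B ∪ (C − A))) ∪ C = {1,2,3,4,5,6,7,8,9,10,11}
A − B = {2,3,6,9,10,12}
B △ A = {1,2,3,4,5,6,9,10,12}
(A − B) ∩ (B △ A) = {2,3,6,9,10,12}
((A − B) ∩ (B △ A)) ∪ A = {2,3,6,7,8,9,10,11,12}
((B ∪ (B ∪ (C − A))) ∪ C) ∩ (((A − B) ∩ (B △ A)) ∪ A) = {2,3,6,7,8,9,10,11}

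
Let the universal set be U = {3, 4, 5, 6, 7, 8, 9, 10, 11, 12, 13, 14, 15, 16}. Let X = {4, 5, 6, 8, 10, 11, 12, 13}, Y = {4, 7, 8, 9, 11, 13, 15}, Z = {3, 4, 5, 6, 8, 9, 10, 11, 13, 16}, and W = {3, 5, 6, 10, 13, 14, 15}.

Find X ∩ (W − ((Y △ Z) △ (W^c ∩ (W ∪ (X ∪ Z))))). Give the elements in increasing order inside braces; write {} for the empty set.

{13}

Y △ Z = {3, 5, 6, 7, 10, 15, 16}
W^c = {4, 7, 8, 9, 11, 12, 16}
X ∪ Z = {3, 4, 5, 6, 8, 9, 10, 11, 12, 13, 16}
W ∪ (X ∪ Z) = {3, 4, 5, 6, 8, 9, 10, 11, 12, 13, 14, 15, 16}
W^c ∩ (W ∪ (X ∪ Z)) = {4, 8, 9, 11, 12, 16}
(Y △ Z) △ (W^c ∩ (W ∪ (X ∪ Z))) = {3, 4, 5, 6, 7, 8, 9, 10, 11, 12, 15}
W − ((Y △ Z) △ (W^c ∩ (W ∪ (X ∪ Z)))) = {13, 14}
X ∩ (W − ((Y △ Z) △ (W^c ∩ (W ∪ (X ∪ Z))))) = {13}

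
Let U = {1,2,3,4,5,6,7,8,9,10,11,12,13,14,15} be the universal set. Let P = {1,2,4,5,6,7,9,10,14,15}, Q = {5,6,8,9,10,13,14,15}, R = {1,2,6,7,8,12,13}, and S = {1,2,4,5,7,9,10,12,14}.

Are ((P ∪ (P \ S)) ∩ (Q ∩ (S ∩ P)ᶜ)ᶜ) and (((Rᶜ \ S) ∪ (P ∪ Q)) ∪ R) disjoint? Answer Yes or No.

P \ S = {6,15}
P ∪ (P \ S) = {1,2,4,5,6,7,9,10,14,15}
S ∩ P = {1,2,4,5,7,9,10,14}
(S ∩ P)ᶜ = {3,6,8,11,12,13,15}
Q ∩ (S ∩ P)ᶜ = {6,8,13,15}
(Q ∩ (S ∩ P)ᶜ)ᶜ = {1,2,3,4,5,7,9,10,11,12,14}
(P ∪ (P \ S)) ∩ (Q ∩ (S ∩ P)ᶜ)ᶜ = {1,2,4,5,7,9,10,14}
Rᶜ = {3,4,5,9,10,11,14,15}
Rᶜ \ S = {3,11,15}
P ∪ Q = {1,2,4,5,6,7,8,9,10,13,14,15}
(Rᶜ \ S) ∪ (P ∪ Q) = {1,2,3,4,5,6,7,8,9,10,11,13,14,15}
((Rᶜ \ S) ∪ (P ∪ Q)) ∪ R = {1,2,3,4,5,6,7,8,9,10,11,12,13,14,15}
1 lies in both, so they are not disjoint.

No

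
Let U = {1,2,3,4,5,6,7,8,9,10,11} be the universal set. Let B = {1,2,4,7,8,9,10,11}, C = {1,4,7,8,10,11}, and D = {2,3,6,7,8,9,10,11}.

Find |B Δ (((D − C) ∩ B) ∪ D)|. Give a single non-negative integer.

4

D − C = {2,3,6,9}
(D − C) ∩ B = {2,9}
((D − C) ∩ B) ∪ D = {2,3,6,7,8,9,10,11}
B Δ (((D − C) ∩ B) ∪ D) = {1,3,4,6}
|B Δ (((D − C) ∩ B) ∪ D)| = 4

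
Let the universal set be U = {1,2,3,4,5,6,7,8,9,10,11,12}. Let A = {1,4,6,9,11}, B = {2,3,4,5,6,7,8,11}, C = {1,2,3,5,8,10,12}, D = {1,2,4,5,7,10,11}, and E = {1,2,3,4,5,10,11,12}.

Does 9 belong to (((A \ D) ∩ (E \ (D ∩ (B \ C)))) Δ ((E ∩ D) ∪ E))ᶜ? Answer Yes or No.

Yes

9 ∈ A and 9 ∉ D, so 9 ∈ A \ D
9 ∉ B and 9 ∉ C, so 9 ∉ B \ C
9 ∉ D and 9 ∉ (B \ C), so 9 ∉ D ∩ (B \ C)
9 ∉ E and 9 ∉ (D ∩ (B \ C)), so 9 ∉ E \ (D ∩ (B \ C))
9 ∈ (A \ D) and 9 ∉ (E \ (D ∩ (B \ C))), so 9 ∉ (A \ D) ∩ (E \ (D ∩ (B \ C)))
9 ∉ E and 9 ∉ D, so 9 ∉ E ∩ D
9 ∉ (E ∩ D) and 9 ∉ E, so 9 ∉ (E ∩ D) ∪ E
9 ∉ ((A \ D) ∩ (E \ (D ∩ (B \ C)))) and 9 ∉ ((E ∩ D) ∪ E), so 9 ∉ ((A \ D) ∩ (E \ (D ∩ (B \ C)))) Δ ((E ∩ D) ∪ E)
9 ∈ (((A \ D) ∩ (E \ (D ∩ (B \ C)))) Δ ((E ∩ D) ∪ E))ᶜ since 9 ∉ (((A \ D) ∩ (E \ (D ∩ (B \ C)))) Δ ((E ∩ D) ∪ E))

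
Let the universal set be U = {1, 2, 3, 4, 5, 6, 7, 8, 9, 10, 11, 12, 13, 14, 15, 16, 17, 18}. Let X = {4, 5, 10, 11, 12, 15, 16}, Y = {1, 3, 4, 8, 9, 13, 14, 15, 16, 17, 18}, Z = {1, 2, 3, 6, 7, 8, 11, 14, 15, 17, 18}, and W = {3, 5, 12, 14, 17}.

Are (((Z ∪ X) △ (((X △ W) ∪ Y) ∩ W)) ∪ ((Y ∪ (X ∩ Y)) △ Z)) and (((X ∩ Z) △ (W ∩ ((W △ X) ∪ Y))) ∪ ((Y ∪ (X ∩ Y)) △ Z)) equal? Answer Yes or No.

Z ∪ X = {1, 2, 3, 4, 5, 6, 7, 8, 10, 11, 12, 14, 15, 16, 17, 18}
X △ W = {3, 4, 10, 11, 14, 15, 16, 17}
(X △ W) ∪ Y = {1, 3, 4, 8, 9, 10, 11, 13, 14, 15, 16, 17, 18}
((X △ W) ∪ Y) ∩ W = {3, 14, 17}
(Z ∪ X) △ (((X △ W) ∪ Y) ∩ W) = {1, 2, 4, 5, 6, 7, 8, 10, 11, 12, 15, 16, 18}
X ∩ Y = {4, 15, 16}
Y ∪ (X ∩ Y) = {1, 3, 4, 8, 9, 13, 14, 15, 16, 17, 18}
(Y ∪ (X ∩ Y)) △ Z = {2, 4, 6, 7, 9, 11, 13, 16}
((Z ∪ X) △ (((X △ W) ∪ Y) ∩ W)) ∪ ((Y ∪ (X ∩ Y)) △ Z) = {1, 2, 4, 5, 6, 7, 8, 9, 10, 11, 12, 13, 15, 16, 18}
X ∩ Z = {11, 15}
W △ X = {3, 4, 10, 11, 14, 15, 16, 17}
(W △ X) ∪ Y = {1, 3, 4, 8, 9, 10, 11, 13, 14, 15, 16, 17, 18}
W ∩ ((W △ X) ∪ Y) = {3, 14, 17}
(X ∩ Z) △ (W ∩ ((W △ X) ∪ Y)) = {3, 11, 14, 15, 17}
((X ∩ Z) △ (W ∩ ((W △ X) ∪ Y))) ∪ ((Y ∪ (X ∩ Y)) △ Z) = {2, 3, 4, 6, 7, 9, 11, 13, 14, 15, 16, 17}
1 ∈ ((Z ∪ X) △ (((X △ W) ∪ Y) ∩ W)) ∪ ((Y ∪ (X ∩ Y)) △ Z) but 1 ∉ ((X ∩ Z) △ (W ∩ ((W △ X) ∪ Y))) ∪ ((Y ∪ (X ∩ Y)) △ Z), so they differ.

No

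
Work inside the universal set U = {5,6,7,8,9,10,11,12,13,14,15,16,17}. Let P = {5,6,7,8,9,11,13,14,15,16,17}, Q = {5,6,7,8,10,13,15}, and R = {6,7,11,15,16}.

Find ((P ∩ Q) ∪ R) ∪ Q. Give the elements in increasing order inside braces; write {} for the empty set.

P ∩ Q = {5,6,7,8,13,15}
(P ∩ Q) ∪ R = {5,6,7,8,11,13,15,16}
((P ∩ Q) ∪ R) ∪ Q = {5,6,7,8,10,11,13,15,16}

{5,6,7,8,10,11,13,15,16}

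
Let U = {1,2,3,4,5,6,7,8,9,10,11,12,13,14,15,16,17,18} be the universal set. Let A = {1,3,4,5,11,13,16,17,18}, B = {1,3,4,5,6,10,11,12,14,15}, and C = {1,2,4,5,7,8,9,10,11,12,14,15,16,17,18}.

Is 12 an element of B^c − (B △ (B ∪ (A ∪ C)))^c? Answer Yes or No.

No

12 ∈ B, so 12 ∉ B^c
12 ∉ A and 12 ∈ C, so 12 ∈ A ∪ C
12 ∈ B and 12 ∈ (A ∪ C), so 12 ∈ B ∪ (A ∪ C)
12 ∈ B and 12 ∈ (B ∪ (A ∪ C)), so 12 ∉ B △ (B ∪ (A ∪ C))
12 ∈ (B △ (B ∪ (A ∪ C)))^c since 12 ∉ (B △ (B ∪ (A ∪ C)))
12 ∉ B^c and 12 ∈ (B △ (B ∪ (A ∪ C)))^c, so 12 ∉ B^c − (B △ (B ∪ (A ∪ C)))^c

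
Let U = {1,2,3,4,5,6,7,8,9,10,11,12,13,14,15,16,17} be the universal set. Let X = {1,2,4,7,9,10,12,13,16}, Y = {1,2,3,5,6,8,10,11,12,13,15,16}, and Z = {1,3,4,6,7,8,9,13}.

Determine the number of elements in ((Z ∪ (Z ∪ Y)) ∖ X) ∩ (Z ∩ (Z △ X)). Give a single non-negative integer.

Z ∪ Y = {1,2,3,4,5,6,7,8,9,10,11,12,13,15,16}
Z ∪ (Z ∪ Y) = {1,2,3,4,5,6,7,8,9,10,11,12,13,15,16}
(Z ∪ (Z ∪ Y)) ∖ X = {3,5,6,8,11,15}
Z △ X = {2,3,6,8,10,12,16}
Z ∩ (Z △ X) = {3,6,8}
((Z ∪ (Z ∪ Y)) ∖ X) ∩ (Z ∩ (Z △ X)) = {3,6,8}
|((Z ∪ (Z ∪ Y)) ∖ X) ∩ (Z ∩ (Z △ X))| = 3

3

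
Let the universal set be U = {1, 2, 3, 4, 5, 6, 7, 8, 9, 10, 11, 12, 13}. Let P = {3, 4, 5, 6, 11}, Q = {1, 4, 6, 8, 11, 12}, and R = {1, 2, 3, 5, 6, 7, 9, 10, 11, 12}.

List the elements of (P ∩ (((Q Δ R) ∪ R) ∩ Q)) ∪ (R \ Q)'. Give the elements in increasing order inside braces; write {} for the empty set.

{1, 4, 6, 8, 11, 12, 13}

Q Δ R = {2, 3, 4, 5, 7, 8, 9, 10}
(Q Δ R) ∪ R = {1, 2, 3, 4, 5, 6, 7, 8, 9, 10, 11, 12}
((Q Δ R) ∪ R) ∩ Q = {1, 4, 6, 8, 11, 12}
P ∩ (((Q Δ R) ∪ R) ∩ Q) = {4, 6, 11}
R \ Q = {2, 3, 5, 7, 9, 10}
(R \ Q)' = {1, 4, 6, 8, 11, 12, 13}
(P ∩ (((Q Δ R) ∪ R) ∩ Q)) ∪ (R \ Q)' = {1, 4, 6, 8, 11, 12, 13}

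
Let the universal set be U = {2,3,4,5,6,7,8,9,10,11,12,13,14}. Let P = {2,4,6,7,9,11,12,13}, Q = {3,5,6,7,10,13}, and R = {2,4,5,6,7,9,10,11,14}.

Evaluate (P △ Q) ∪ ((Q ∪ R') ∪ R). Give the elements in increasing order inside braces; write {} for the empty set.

{2,3,4,5,6,7,8,9,10,11,12,13,14}

P △ Q = {2,3,4,5,9,10,11,12}
R' = {3,8,12,13}
Q ∪ R' = {3,5,6,7,8,10,12,13}
(Q ∪ R') ∪ R = {2,3,4,5,6,7,8,9,10,11,12,13,14}
(P △ Q) ∪ ((Q ∪ R') ∪ R) = {2,3,4,5,6,7,8,9,10,11,12,13,14}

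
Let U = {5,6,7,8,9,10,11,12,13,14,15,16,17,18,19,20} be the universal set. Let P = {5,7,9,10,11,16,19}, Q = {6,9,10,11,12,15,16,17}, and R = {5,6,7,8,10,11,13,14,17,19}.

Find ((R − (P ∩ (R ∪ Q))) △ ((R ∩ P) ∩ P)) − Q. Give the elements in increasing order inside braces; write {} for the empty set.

{5,7,8,13,14,19}

R ∪ Q = {5,6,7,8,9,10,11,12,13,14,15,16,17,19}
P ∩ (R ∪ Q) = {5,7,9,10,11,16,19}
R − (P ∩ (R ∪ Q)) = {6,8,13,14,17}
R ∩ P = {5,7,10,11,19}
(R ∩ P) ∩ P = {5,7,10,11,19}
(R − (P ∩ (R ∪ Q))) △ ((R ∩ P) ∩ P) = {5,6,7,8,10,11,13,14,17,19}
((R − (P ∩ (R ∪ Q))) △ ((R ∩ P) ∩ P)) − Q = {5,7,8,13,14,19}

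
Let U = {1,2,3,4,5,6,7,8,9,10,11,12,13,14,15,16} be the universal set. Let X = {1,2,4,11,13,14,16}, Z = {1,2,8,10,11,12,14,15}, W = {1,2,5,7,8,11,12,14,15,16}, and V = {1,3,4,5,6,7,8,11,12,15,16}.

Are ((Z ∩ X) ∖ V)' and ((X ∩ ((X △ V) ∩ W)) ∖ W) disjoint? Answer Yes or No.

Z ∩ X = {1,2,11,14}
(Z ∩ X) ∖ V = {2,14}
((Z ∩ X) ∖ V)' = {1,3,4,5,6,7,8,9,10,11,12,13,15,16}
X △ V = {2,3,5,6,7,8,12,13,14,15}
(X △ V) ∩ W = {2,5,7,8,12,14,15}
X ∩ ((X △ V) ∩ W) = {2,14}
(X ∩ ((X △ V) ∩ W)) ∖ W = {}
{1,3,4,5,6,7,8,9,10,11,12,13,15,16} and {} share no elements.

Yes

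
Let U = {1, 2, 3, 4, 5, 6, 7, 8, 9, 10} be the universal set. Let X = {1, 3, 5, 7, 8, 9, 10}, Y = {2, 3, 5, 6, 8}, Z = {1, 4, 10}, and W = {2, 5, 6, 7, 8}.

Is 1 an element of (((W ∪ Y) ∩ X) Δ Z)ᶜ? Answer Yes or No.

1 ∉ W and 1 ∉ Y, so 1 ∉ W ∪ Y
1 ∉ (W ∪ Y) and 1 ∈ X, so 1 ∉ (W ∪ Y) ∩ X
1 ∉ ((W ∪ Y) ∩ X) and 1 ∈ Z, so 1 ∈ ((W ∪ Y) ∩ X) Δ Z
1 ∉ (((W ∪ Y) ∩ X) Δ Z)ᶜ since 1 ∈ (((W ∪ Y) ∩ X) Δ Z)

No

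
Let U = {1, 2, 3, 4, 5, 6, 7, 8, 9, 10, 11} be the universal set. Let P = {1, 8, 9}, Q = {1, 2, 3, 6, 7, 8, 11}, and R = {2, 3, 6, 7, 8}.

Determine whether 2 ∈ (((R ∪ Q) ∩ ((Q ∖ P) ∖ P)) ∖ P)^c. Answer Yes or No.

No

2 ∈ R and 2 ∈ Q, so 2 ∈ R ∪ Q
2 ∈ Q and 2 ∉ P, so 2 ∈ Q ∖ P
2 ∈ (Q ∖ P) and 2 ∉ P, so 2 ∈ (Q ∖ P) ∖ P
2 ∈ (R ∪ Q) and 2 ∈ ((Q ∖ P) ∖ P), so 2 ∈ (R ∪ Q) ∩ ((Q ∖ P) ∖ P)
2 ∈ ((R ∪ Q) ∩ ((Q ∖ P) ∖ P)) and 2 ∉ P, so 2 ∈ ((R ∪ Q) ∩ ((Q ∖ P) ∖ P)) ∖ P
2 ∉ (((R ∪ Q) ∩ ((Q ∖ P) ∖ P)) ∖ P)^c since 2 ∈ (((R ∪ Q) ∩ ((Q ∖ P) ∖ P)) ∖ P)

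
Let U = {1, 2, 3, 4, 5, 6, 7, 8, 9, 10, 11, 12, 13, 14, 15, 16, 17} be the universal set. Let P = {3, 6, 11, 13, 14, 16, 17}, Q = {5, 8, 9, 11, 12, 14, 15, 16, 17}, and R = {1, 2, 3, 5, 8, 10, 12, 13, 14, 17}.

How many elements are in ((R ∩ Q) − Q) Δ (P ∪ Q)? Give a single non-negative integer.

12

R ∩ Q = {5, 8, 12, 14, 17}
(R ∩ Q) − Q = {}
P ∪ Q = {3, 5, 6, 8, 9, 11, 12, 13, 14, 15, 16, 17}
((R ∩ Q) − Q) Δ (P ∪ Q) = {3, 5, 6, 8, 9, 11, 12, 13, 14, 15, 16, 17}
|((R ∩ Q) − Q) Δ (P ∪ Q)| = 12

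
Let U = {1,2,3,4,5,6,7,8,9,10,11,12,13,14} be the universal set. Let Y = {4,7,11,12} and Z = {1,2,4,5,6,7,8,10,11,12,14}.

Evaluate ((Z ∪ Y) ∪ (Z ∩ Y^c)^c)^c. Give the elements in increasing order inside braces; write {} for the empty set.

{}

Z ∪ Y = {1,2,4,5,6,7,8,10,11,12,14}
Y^c = {1,2,3,5,6,8,9,10,13,14}
Z ∩ Y^c = {1,2,5,6,8,10,14}
(Z ∩ Y^c)^c = {3,4,7,9,11,12,13}
(Z ∪ Y) ∪ (Z ∩ Y^c)^c = {1,2,3,4,5,6,7,8,9,10,11,12,13,14}
((Z ∪ Y) ∪ (Z ∩ Y^c)^c)^c = {}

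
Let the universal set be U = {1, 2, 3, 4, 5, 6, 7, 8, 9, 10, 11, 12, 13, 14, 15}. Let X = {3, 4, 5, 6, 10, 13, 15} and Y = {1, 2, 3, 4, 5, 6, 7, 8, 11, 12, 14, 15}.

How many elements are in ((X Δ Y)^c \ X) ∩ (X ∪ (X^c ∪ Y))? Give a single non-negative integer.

1

X Δ Y = {1, 2, 7, 8, 10, 11, 12, 13, 14}
(X Δ Y)^c = {3, 4, 5, 6, 9, 15}
(X Δ Y)^c \ X = {9}
X^c = {1, 2, 7, 8, 9, 11, 12, 14}
X^c ∪ Y = {1, 2, 3, 4, 5, 6, 7, 8, 9, 11, 12, 14, 15}
X ∪ (X^c ∪ Y) = {1, 2, 3, 4, 5, 6, 7, 8, 9, 10, 11, 12, 13, 14, 15}
((X Δ Y)^c \ X) ∩ (X ∪ (X^c ∪ Y)) = {9}
|((X Δ Y)^c \ X) ∩ (X ∪ (X^c ∪ Y))| = 1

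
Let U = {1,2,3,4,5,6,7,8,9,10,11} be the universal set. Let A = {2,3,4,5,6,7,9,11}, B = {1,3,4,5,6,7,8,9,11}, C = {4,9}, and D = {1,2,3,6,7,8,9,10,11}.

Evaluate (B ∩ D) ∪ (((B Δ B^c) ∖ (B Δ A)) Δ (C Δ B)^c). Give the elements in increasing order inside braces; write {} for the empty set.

B ∩ D = {1,3,6,7,8,9,11}
B^c = {2,10}
B Δ B^c = {1,2,3,4,5,6,7,8,9,10,11}
B Δ A = {1,2,8}
(B Δ B^c) ∖ (B Δ A) = {3,4,5,6,7,9,10,11}
C Δ B = {1,3,5,6,7,8,11}
(C Δ B)^c = {2,4,9,10}
((B Δ B^c) ∖ (B Δ A)) Δ (C Δ B)^c = {2,3,5,6,7,11}
(B ∩ D) ∪ (((B Δ B^c) ∖ (B Δ A)) Δ (C Δ B)^c) = {1,2,3,5,6,7,8,9,11}

{1,2,3,5,6,7,8,9,11}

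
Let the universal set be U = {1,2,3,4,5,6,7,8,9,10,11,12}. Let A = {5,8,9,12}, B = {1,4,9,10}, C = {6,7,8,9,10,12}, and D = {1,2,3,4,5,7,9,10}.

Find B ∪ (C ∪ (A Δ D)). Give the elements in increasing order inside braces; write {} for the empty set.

{1,2,3,4,6,7,8,9,10,12}

A Δ D = {1,2,3,4,7,8,10,12}
C ∪ (A Δ D) = {1,2,3,4,6,7,8,9,10,12}
B ∪ (C ∪ (A Δ D)) = {1,2,3,4,6,7,8,9,10,12}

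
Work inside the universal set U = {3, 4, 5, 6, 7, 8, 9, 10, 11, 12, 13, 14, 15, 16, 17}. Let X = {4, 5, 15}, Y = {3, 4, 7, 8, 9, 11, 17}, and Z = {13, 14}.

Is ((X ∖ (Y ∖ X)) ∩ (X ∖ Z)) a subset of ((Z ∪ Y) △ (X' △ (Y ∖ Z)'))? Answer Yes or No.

Y ∖ X = {3, 7, 8, 9, 11, 17}
X ∖ (Y ∖ X) = {4, 5, 15}
X ∖ Z = {4, 5, 15}
(X ∖ (Y ∖ X)) ∩ (X ∖ Z) = {4, 5, 15}
Z ∪ Y = {3, 4, 7, 8, 9, 11, 13, 14, 17}
X' = {3, 6, 7, 8, 9, 10, 11, 12, 13, 14, 16, 17}
Y ∖ Z = {3, 4, 7, 8, 9, 11, 17}
(Y ∖ Z)' = {5, 6, 10, 12, 13, 14, 15, 16}
X' △ (Y ∖ Z)' = {3, 5, 7, 8, 9, 11, 15, 17}
(Z ∪ Y) △ (X' △ (Y ∖ Z)') = {4, 5, 13, 14, 15}
Every element of {4, 5, 15} is in {4, 5, 13, 14, 15}, so (X ∖ (Y ∖ X)) ∩ (X ∖ Z) ⊆ (Z ∪ Y) △ (X' △ (Y ∖ Z)').

Yes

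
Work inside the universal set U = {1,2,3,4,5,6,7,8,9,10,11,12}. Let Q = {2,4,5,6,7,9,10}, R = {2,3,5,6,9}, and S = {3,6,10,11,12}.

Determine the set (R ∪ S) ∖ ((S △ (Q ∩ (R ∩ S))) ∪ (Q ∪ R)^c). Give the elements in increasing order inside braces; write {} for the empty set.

{2,5,6,9}

R ∪ S = {2,3,5,6,9,10,11,12}
R ∩ S = {3,6}
Q ∩ (R ∩ S) = {6}
S △ (Q ∩ (R ∩ S)) = {3,10,11,12}
Q ∪ R = {2,3,4,5,6,7,9,10}
(Q ∪ R)^c = {1,8,11,12}
(S △ (Q ∩ (R ∩ S))) ∪ (Q ∪ R)^c = {1,3,8,10,11,12}
(R ∪ S) ∖ ((S △ (Q ∩ (R ∩ S))) ∪ (Q ∪ R)^c) = {2,5,6,9}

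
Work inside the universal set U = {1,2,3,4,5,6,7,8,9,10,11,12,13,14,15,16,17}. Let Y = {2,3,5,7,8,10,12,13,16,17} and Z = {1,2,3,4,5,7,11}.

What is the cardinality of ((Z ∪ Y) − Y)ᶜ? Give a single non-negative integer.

Z ∪ Y = {1,2,3,4,5,7,8,10,11,12,13,16,17}
(Z ∪ Y) − Y = {1,4,11}
((Z ∪ Y) − Y)ᶜ = {2,3,5,6,7,8,9,10,12,13,14,15,16,17}
|((Z ∪ Y) − Y)ᶜ| = 14

14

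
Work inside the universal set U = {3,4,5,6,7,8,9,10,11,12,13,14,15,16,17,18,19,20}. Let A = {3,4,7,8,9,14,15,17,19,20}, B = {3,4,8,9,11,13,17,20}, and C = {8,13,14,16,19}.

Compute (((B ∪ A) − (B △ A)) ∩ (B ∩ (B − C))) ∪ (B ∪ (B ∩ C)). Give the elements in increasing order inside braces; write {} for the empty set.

{3,4,8,9,11,13,17,20}

B ∪ A = {3,4,7,8,9,11,13,14,15,17,19,20}
B △ A = {7,11,13,14,15,19}
(B ∪ A) − (B △ A) = {3,4,8,9,17,20}
B − C = {3,4,9,11,17,20}
B ∩ (B − C) = {3,4,9,11,17,20}
((B ∪ A) − (B △ A)) ∩ (B ∩ (B − C)) = {3,4,9,17,20}
B ∩ C = {8,13}
B ∪ (B ∩ C) = {3,4,8,9,11,13,17,20}
(((B ∪ A) − (B △ A)) ∩ (B ∩ (B − C))) ∪ (B ∪ (B ∩ C)) = {3,4,8,9,11,13,17,20}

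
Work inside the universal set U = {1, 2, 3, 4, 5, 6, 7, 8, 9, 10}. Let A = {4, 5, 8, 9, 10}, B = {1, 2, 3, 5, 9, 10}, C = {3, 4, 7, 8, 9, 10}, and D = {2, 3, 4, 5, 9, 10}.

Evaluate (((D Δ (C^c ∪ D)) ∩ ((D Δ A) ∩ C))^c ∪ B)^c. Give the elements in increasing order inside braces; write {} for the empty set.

C^c = {1, 2, 5, 6}
C^c ∪ D = {1, 2, 3, 4, 5, 6, 9, 10}
D Δ (C^c ∪ D) = {1, 6}
D Δ A = {2, 3, 8}
(D Δ A) ∩ C = {3, 8}
(D Δ (C^c ∪ D)) ∩ ((D Δ A) ∩ C) = {}
((D Δ (C^c ∪ D)) ∩ ((D Δ A) ∩ C))^c = {1, 2, 3, 4, 5, 6, 7, 8, 9, 10}
((D Δ (C^c ∪ D)) ∩ ((D Δ A) ∩ C))^c ∪ B = {1, 2, 3, 4, 5, 6, 7, 8, 9, 10}
(((D Δ (C^c ∪ D)) ∩ ((D Δ A) ∩ C))^c ∪ B)^c = {}

{}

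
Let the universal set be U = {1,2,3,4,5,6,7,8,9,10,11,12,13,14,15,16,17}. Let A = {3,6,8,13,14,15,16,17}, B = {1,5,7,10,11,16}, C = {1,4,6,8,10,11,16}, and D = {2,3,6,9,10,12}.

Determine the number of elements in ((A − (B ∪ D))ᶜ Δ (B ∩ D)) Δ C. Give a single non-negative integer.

B ∪ D = {1,2,3,5,6,7,9,10,11,12,16}
A − (B ∪ D) = {8,13,14,15,17}
(A − (B ∪ D))ᶜ = {1,2,3,4,5,6,7,9,10,11,12,16}
B ∩ D = {10}
(A − (B ∪ D))ᶜ Δ (B ∩ D) = {1,2,3,4,5,6,7,9,11,12,16}
((A − (B ∪ D))ᶜ Δ (B ∩ D)) Δ C = {2,3,5,7,8,9,10,12}
|((A − (B ∪ D))ᶜ Δ (B ∩ D)) Δ C| = 8

8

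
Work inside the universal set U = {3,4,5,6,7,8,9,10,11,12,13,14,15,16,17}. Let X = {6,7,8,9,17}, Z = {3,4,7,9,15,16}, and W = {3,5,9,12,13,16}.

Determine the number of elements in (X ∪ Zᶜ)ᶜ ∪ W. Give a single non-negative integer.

8

Zᶜ = {5,6,8,10,11,12,13,14,17}
X ∪ Zᶜ = {5,6,7,8,9,10,11,12,13,14,17}
(X ∪ Zᶜ)ᶜ = {3,4,15,16}
(X ∪ Zᶜ)ᶜ ∪ W = {3,4,5,9,12,13,15,16}
|(X ∪ Zᶜ)ᶜ ∪ W| = 8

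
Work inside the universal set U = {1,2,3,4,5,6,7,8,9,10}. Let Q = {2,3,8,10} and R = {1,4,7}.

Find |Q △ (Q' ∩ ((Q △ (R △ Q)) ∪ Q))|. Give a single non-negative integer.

Q' = {1,4,5,6,7,9}
R △ Q = {1,2,3,4,7,8,10}
Q △ (R △ Q) = {1,4,7}
(Q △ (R △ Q)) ∪ Q = {1,2,3,4,7,8,10}
Q' ∩ ((Q △ (R △ Q)) ∪ Q) = {1,4,7}
Q △ (Q' ∩ ((Q △ (R △ Q)) ∪ Q)) = {1,2,3,4,7,8,10}
|Q △ (Q' ∩ ((Q △ (R △ Q)) ∪ Q))| = 7

7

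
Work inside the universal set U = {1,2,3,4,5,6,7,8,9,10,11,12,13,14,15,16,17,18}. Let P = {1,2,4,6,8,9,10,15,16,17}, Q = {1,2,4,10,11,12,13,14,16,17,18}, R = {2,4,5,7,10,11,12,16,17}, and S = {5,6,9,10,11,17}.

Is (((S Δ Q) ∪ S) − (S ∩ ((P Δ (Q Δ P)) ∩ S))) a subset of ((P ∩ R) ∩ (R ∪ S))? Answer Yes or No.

No

S Δ Q = {1,2,4,5,6,9,12,13,14,16,18}
(S Δ Q) ∪ S = {1,2,4,5,6,9,10,11,12,13,14,16,17,18}
Q Δ P = {6,8,9,11,12,13,14,15,18}
P Δ (Q Δ P) = {1,2,4,10,11,12,13,14,16,17,18}
(P Δ (Q Δ P)) ∩ S = {10,11,17}
S ∩ ((P Δ (Q Δ P)) ∩ S) = {10,11,17}
((S Δ Q) ∪ S) − (S ∩ ((P Δ (Q Δ P)) ∩ S)) = {1,2,4,5,6,9,12,13,14,16,18}
P ∩ R = {2,4,10,16,17}
R ∪ S = {2,4,5,6,7,9,10,11,12,16,17}
(P ∩ R) ∩ (R ∪ S) = {2,4,10,16,17}
1 ∈ ((S Δ Q) ∪ S) − (S ∩ ((P Δ (Q Δ P)) ∩ S)) but 1 ∉ (P ∩ R) ∩ (R ∪ S), so the inclusion fails.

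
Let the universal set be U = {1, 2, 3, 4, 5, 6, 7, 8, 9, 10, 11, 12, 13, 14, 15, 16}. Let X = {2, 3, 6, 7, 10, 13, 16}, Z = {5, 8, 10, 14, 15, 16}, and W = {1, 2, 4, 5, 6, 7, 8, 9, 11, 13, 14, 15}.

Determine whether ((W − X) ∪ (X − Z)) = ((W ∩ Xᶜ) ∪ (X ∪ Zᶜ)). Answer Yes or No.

W − X = {1, 4, 5, 8, 9, 11, 14, 15}
X − Z = {2, 3, 6, 7, 13}
(W − X) ∪ (X − Z) = {1, 2, 3, 4, 5, 6, 7, 8, 9, 11, 13, 14, 15}
Xᶜ = {1, 4, 5, 8, 9, 11, 12, 14, 15}
W ∩ Xᶜ = {1, 4, 5, 8, 9, 11, 14, 15}
Zᶜ = {1, 2, 3, 4, 6, 7, 9, 11, 12, 13}
X ∪ Zᶜ = {1, 2, 3, 4, 6, 7, 9, 10, 11, 12, 13, 16}
(W ∩ Xᶜ) ∪ (X ∪ Zᶜ) = {1, 2, 3, 4, 5, 6, 7, 8, 9, 10, 11, 12, 13, 14, 15, 16}
10 ∈ (W ∩ Xᶜ) ∪ (X ∪ Zᶜ) but 10 ∉ (W − X) ∪ (X − Z), so they differ.

No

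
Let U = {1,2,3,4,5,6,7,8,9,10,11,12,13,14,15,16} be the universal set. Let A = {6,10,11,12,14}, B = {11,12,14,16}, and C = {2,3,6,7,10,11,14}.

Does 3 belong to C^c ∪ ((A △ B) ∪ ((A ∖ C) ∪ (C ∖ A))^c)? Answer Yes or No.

3 ∈ C, so 3 ∉ C^c
3 ∉ A and 3 ∉ B, so 3 ∉ A △ B
3 ∉ A and 3 ∈ C, so 3 ∉ A ∖ C
3 ∈ C and 3 ∉ A, so 3 ∈ C ∖ A
3 ∉ (A ∖ C) and 3 ∈ (C ∖ A), so 3 ∈ (A ∖ C) ∪ (C ∖ A)
3 ∉ ((A ∖ C) ∪ (C ∖ A))^c since 3 ∈ ((A ∖ C) ∪ (C ∖ A))
3 ∉ (A △ B) and 3 ∉ ((A ∖ C) ∪ (C ∖ A))^c, so 3 ∉ (A △ B) ∪ ((A ∖ C) ∪ (C ∖ A))^c
3 ∉ C^c and 3 ∉ ((A △ B) ∪ ((A ∖ C) ∪ (C ∖ A))^c), so 3 ∉ C^c ∪ ((A △ B) ∪ ((A ∖ C) ∪ (C ∖ A))^c)

No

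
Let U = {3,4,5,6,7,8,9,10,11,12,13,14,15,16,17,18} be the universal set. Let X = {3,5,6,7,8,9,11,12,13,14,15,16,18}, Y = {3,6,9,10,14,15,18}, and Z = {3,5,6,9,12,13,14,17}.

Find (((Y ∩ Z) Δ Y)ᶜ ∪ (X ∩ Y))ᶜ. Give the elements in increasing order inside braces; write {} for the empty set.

Y ∩ Z = {3,6,9,14}
(Y ∩ Z) Δ Y = {10,15,18}
((Y ∩ Z) Δ Y)ᶜ = {3,4,5,6,7,8,9,11,12,13,14,16,17}
X ∩ Y = {3,6,9,14,15,18}
((Y ∩ Z) Δ Y)ᶜ ∪ (X ∩ Y) = {3,4,5,6,7,8,9,11,12,13,14,15,16,17,18}
(((Y ∩ Z) Δ Y)ᶜ ∪ (X ∩ Y))ᶜ = {10}

{10}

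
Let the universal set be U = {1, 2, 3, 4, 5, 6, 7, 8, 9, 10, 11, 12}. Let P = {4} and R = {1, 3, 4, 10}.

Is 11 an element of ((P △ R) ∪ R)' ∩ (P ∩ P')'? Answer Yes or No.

Yes

11 ∉ P and 11 ∉ R, so 11 ∉ P △ R
11 ∉ (P △ R) and 11 ∉ R, so 11 ∉ (P △ R) ∪ R
11 ∈ ((P △ R) ∪ R)' since 11 ∉ ((P △ R) ∪ R)
11 ∉ P, so 11 ∈ P'
11 ∉ P and 11 ∈ P', so 11 ∉ P ∩ P'
11 ∈ (P ∩ P')' since 11 ∉ (P ∩ P')
11 ∈ ((P △ R) ∪ R)' and 11 ∈ (P ∩ P')', so 11 ∈ ((P △ R) ∪ R)' ∩ (P ∩ P')'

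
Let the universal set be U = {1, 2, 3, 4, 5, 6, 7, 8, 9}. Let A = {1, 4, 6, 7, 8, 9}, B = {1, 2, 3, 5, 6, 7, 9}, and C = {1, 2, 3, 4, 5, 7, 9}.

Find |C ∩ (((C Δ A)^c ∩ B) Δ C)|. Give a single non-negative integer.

C Δ A = {2, 3, 5, 6, 8}
(C Δ A)^c = {1, 4, 7, 9}
(C Δ A)^c ∩ B = {1, 7, 9}
((C Δ A)^c ∩ B) Δ C = {2, 3, 4, 5}
C ∩ (((C Δ A)^c ∩ B) Δ C) = {2, 3, 4, 5}
|C ∩ (((C Δ A)^c ∩ B) Δ C)| = 4

4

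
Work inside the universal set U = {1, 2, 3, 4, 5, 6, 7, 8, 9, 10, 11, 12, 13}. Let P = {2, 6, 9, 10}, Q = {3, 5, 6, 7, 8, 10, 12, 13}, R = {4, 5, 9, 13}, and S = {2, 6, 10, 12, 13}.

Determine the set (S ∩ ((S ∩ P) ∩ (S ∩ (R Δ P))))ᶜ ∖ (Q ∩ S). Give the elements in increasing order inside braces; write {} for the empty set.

S ∩ P = {2, 6, 10}
R Δ P = {2, 4, 5, 6, 10, 13}
S ∩ (R Δ P) = {2, 6, 10, 13}
(S ∩ P) ∩ (S ∩ (R Δ P)) = {2, 6, 10}
S ∩ ((S ∩ P) ∩ (S ∩ (R Δ P))) = {2, 6, 10}
(S ∩ ((S ∩ P) ∩ (S ∩ (R Δ P))))ᶜ = {1, 3, 4, 5, 7, 8, 9, 11, 12, 13}
Q ∩ S = {6, 10, 12, 13}
(S ∩ ((S ∩ P) ∩ (S ∩ (R Δ P))))ᶜ ∖ (Q ∩ S) = {1, 3, 4, 5, 7, 8, 9, 11}

{1, 3, 4, 5, 7, 8, 9, 11}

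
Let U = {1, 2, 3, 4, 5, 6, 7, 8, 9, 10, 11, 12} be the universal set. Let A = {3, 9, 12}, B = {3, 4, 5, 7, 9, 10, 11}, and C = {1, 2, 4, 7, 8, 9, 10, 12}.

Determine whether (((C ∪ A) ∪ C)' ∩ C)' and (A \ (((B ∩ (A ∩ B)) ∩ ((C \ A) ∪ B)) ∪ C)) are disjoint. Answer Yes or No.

C ∪ A = {1, 2, 3, 4, 7, 8, 9, 10, 12}
(C ∪ A) ∪ C = {1, 2, 3, 4, 7, 8, 9, 10, 12}
((C ∪ A) ∪ C)' = {5, 6, 11}
((C ∪ A) ∪ C)' ∩ C = {}
(((C ∪ A) ∪ C)' ∩ C)' = {1, 2, 3, 4, 5, 6, 7, 8, 9, 10, 11, 12}
A ∩ B = {3, 9}
B ∩ (A ∩ B) = {3, 9}
C \ A = {1, 2, 4, 7, 8, 10}
(C \ A) ∪ B = {1, 2, 3, 4, 5, 7, 8, 9, 10, 11}
(B ∩ (A ∩ B)) ∩ ((C \ A) ∪ B) = {3, 9}
((B ∩ (A ∩ B)) ∩ ((C \ A) ∪ B)) ∪ C = {1, 2, 3, 4, 7, 8, 9, 10, 12}
A \ (((B ∩ (A ∩ B)) ∩ ((C \ A) ∪ B)) ∪ C) = {}
{1, 2, 3, 4, 5, 6, 7, 8, 9, 10, 11, 12} and {} share no elements.

Yes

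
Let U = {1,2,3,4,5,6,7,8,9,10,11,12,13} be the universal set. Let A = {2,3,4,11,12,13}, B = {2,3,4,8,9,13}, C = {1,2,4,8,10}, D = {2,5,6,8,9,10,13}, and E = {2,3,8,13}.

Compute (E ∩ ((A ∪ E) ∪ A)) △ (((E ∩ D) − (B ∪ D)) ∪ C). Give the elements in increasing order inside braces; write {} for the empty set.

{1,3,4,10,13}

A ∪ E = {2,3,4,8,11,12,13}
(A ∪ E) ∪ A = {2,3,4,8,11,12,13}
E ∩ ((A ∪ E) ∪ A) = {2,3,8,13}
E ∩ D = {2,8,13}
B ∪ D = {2,3,4,5,6,8,9,10,13}
(E ∩ D) − (B ∪ D) = {}
((E ∩ D) − (B ∪ D)) ∪ C = {1,2,4,8,10}
(E ∩ ((A ∪ E) ∪ A)) △ (((E ∩ D) − (B ∪ D)) ∪ C) = {1,3,4,10,13}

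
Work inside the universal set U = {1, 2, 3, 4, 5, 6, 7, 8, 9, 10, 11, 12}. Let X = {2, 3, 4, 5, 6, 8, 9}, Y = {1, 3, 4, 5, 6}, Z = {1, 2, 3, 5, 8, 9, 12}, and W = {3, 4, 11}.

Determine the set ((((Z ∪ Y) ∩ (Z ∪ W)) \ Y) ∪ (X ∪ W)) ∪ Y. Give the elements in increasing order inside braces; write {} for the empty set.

{1, 2, 3, 4, 5, 6, 8, 9, 11, 12}

Z ∪ Y = {1, 2, 3, 4, 5, 6, 8, 9, 12}
Z ∪ W = {1, 2, 3, 4, 5, 8, 9, 11, 12}
(Z ∪ Y) ∩ (Z ∪ W) = {1, 2, 3, 4, 5, 8, 9, 12}
((Z ∪ Y) ∩ (Z ∪ W)) \ Y = {2, 8, 9, 12}
X ∪ W = {2, 3, 4, 5, 6, 8, 9, 11}
(((Z ∪ Y) ∩ (Z ∪ W)) \ Y) ∪ (X ∪ W) = {2, 3, 4, 5, 6, 8, 9, 11, 12}
((((Z ∪ Y) ∩ (Z ∪ W)) \ Y) ∪ (X ∪ W)) ∪ Y = {1, 2, 3, 4, 5, 6, 8, 9, 11, 12}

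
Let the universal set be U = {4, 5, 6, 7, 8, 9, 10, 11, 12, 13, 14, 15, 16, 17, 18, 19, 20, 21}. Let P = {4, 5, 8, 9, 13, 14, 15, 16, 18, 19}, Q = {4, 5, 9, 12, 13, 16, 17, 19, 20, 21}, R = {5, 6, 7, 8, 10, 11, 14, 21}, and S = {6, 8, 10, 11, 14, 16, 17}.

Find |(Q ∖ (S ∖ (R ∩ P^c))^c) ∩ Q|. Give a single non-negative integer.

P^c = {6, 7, 10, 11, 12, 17, 20, 21}
R ∩ P^c = {6, 7, 10, 11, 21}
S ∖ (R ∩ P^c) = {8, 14, 16, 17}
(S ∖ (R ∩ P^c))^c = {4, 5, 6, 7, 9, 10, 11, 12, 13, 15, 18, 19, 20, 21}
Q ∖ (S ∖ (R ∩ P^c))^c = {16, 17}
(Q ∖ (S ∖ (R ∩ P^c))^c) ∩ Q = {16, 17}
|(Q ∖ (S ∖ (R ∩ P^c))^c) ∩ Q| = 2

2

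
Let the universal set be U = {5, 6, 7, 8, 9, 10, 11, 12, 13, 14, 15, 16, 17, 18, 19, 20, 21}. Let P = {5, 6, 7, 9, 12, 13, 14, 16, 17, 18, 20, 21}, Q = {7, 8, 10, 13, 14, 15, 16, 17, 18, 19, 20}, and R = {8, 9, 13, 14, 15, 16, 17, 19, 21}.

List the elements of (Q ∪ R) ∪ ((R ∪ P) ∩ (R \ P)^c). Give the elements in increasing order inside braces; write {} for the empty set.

Q ∪ R = {7, 8, 9, 10, 13, 14, 15, 16, 17, 18, 19, 20, 21}
R ∪ P = {5, 6, 7, 8, 9, 12, 13, 14, 15, 16, 17, 18, 19, 20, 21}
R \ P = {8, 15, 19}
(R \ P)^c = {5, 6, 7, 9, 10, 11, 12, 13, 14, 16, 17, 18, 20, 21}
(R ∪ P) ∩ (R \ P)^c = {5, 6, 7, 9, 12, 13, 14, 16, 17, 18, 20, 21}
(Q ∪ R) ∪ ((R ∪ P) ∩ (R \ P)^c) = {5, 6, 7, 8, 9, 10, 12, 13, 14, 15, 16, 17, 18, 19, 20, 21}

{5, 6, 7, 8, 9, 10, 12, 13, 14, 15, 16, 17, 18, 19, 20, 21}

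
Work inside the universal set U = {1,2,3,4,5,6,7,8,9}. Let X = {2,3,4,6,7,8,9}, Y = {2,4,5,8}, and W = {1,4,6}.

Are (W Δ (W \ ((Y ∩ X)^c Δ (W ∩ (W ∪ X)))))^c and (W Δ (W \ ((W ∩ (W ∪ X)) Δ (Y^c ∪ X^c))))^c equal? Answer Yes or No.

Y ∩ X = {2,4,8}
(Y ∩ X)^c = {1,3,5,6,7,9}
W ∪ X = {1,2,3,4,6,7,8,9}
W ∩ (W ∪ X) = {1,4,6}
(Y ∩ X)^c Δ (W ∩ (W ∪ X)) = {3,4,5,7,9}
W \ ((Y ∩ X)^c Δ (W ∩ (W ∪ X))) = {1,6}
W Δ (W \ ((Y ∩ X)^c Δ (W ∩ (W ∪ X)))) = {4}
(W Δ (W \ ((Y ∩ X)^c Δ (W ∩ (W ∪ X)))))^c = {1,2,3,5,6,7,8,9}
Y^c = {1,3,6,7,9}
X^c = {1,5}
Y^c ∪ X^c = {1,3,5,6,7,9}
(W ∩ (W ∪ X)) Δ (Y^c ∪ X^c) = {3,4,5,7,9}
W \ ((W ∩ (W ∪ X)) Δ (Y^c ∪ X^c)) = {1,6}
W Δ (W \ ((W ∩ (W ∪ X)) Δ (Y^c ∪ X^c))) = {4}
(W Δ (W \ ((W ∩ (W ∪ X)) Δ (Y^c ∪ X^c))))^c = {1,2,3,5,6,7,8,9}
Both equal {1,2,3,5,6,7,8,9}, so (W Δ (W \ ((Y ∩ X)^c Δ (W ∩ (W ∪ X)))))^c = (W Δ (W \ ((W ∩ (W ∪ X)) Δ (Y^c ∪ X^c))))^c.

Yes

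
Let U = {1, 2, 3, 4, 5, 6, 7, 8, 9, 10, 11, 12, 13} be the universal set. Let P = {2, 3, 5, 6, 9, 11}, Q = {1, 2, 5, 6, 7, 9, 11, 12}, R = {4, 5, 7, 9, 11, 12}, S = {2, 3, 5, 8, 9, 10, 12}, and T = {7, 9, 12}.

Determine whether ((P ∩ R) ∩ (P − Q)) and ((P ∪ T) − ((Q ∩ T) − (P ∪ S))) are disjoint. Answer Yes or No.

Yes

P ∩ R = {5, 9, 11}
P − Q = {3}
(P ∩ R) ∩ (P − Q) = {}
P ∪ T = {2, 3, 5, 6, 7, 9, 11, 12}
Q ∩ T = {7, 9, 12}
P ∪ S = {2, 3, 5, 6, 8, 9, 10, 11, 12}
(Q ∩ T) − (P ∪ S) = {7}
(P ∪ T) − ((Q ∩ T) − (P ∪ S)) = {2, 3, 5, 6, 9, 11, 12}
{} and {2, 3, 5, 6, 9, 11, 12} share no elements.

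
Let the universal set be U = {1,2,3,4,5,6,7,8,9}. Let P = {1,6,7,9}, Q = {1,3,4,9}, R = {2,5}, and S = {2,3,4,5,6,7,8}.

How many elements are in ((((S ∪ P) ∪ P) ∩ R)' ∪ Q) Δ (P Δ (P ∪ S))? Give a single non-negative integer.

S ∪ P = {1,2,3,4,5,6,7,8,9}
(S ∪ P) ∪ P = {1,2,3,4,5,6,7,8,9}
((S ∪ P) ∪ P) ∩ R = {2,5}
(((S ∪ P) ∪ P) ∩ R)' = {1,3,4,6,7,8,9}
(((S ∪ P) ∪ P) ∩ R)' ∪ Q = {1,3,4,6,7,8,9}
P ∪ S = {1,2,3,4,5,6,7,8,9}
P Δ (P ∪ S) = {2,3,4,5,8}
((((S ∪ P) ∪ P) ∩ R)' ∪ Q) Δ (P Δ (P ∪ S)) = {1,2,5,6,7,9}
|((((S ∪ P) ∪ P) ∩ R)' ∪ Q) Δ (P Δ (P ∪ S))| = 6

6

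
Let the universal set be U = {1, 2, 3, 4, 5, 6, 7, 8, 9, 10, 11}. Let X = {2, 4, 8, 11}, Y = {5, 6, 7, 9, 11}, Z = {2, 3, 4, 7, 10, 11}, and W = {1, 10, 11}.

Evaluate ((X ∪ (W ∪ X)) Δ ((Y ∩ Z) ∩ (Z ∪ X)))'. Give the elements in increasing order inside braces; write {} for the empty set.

{3, 5, 6, 9, 11}

W ∪ X = {1, 2, 4, 8, 10, 11}
X ∪ (W ∪ X) = {1, 2, 4, 8, 10, 11}
Y ∩ Z = {7, 11}
Z ∪ X = {2, 3, 4, 7, 8, 10, 11}
(Y ∩ Z) ∩ (Z ∪ X) = {7, 11}
(X ∪ (W ∪ X)) Δ ((Y ∩ Z) ∩ (Z ∪ X)) = {1, 2, 4, 7, 8, 10}
((X ∪ (W ∪ X)) Δ ((Y ∩ Z) ∩ (Z ∪ X)))' = {3, 5, 6, 9, 11}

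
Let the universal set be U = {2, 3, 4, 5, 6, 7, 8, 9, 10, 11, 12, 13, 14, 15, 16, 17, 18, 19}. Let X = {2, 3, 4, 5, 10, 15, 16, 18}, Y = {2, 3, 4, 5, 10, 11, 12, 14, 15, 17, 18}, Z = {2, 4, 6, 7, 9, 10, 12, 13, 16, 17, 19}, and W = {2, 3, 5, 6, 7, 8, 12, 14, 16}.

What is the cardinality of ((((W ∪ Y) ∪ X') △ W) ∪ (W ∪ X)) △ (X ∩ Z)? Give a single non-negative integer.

14

W ∪ Y = {2, 3, 4, 5, 6, 7, 8, 10, 11, 12, 14, 15, 16, 17, 18}
X' = {6, 7, 8, 9, 11, 12, 13, 14, 17, 19}
(W ∪ Y) ∪ X' = {2, 3, 4, 5, 6, 7, 8, 9, 10, 11, 12, 13, 14, 15, 16, 17, 18, 19}
((W ∪ Y) ∪ X') △ W = {4, 9, 10, 11, 13, 15, 17, 18, 19}
W ∪ X = {2, 3, 4, 5, 6, 7, 8, 10, 12, 14, 15, 16, 18}
(((W ∪ Y) ∪ X') △ W) ∪ (W ∪ X) = {2, 3, 4, 5, 6, 7, 8, 9, 10, 11, 12, 13, 14, 15, 16, 17, 18, 19}
X ∩ Z = {2, 4, 10, 16}
((((W ∪ Y) ∪ X') △ W) ∪ (W ∪ X)) △ (X ∩ Z) = {3, 5, 6, 7, 8, 9, 11, 12, 13, 14, 15, 17, 18, 19}
|((((W ∪ Y) ∪ X') △ W) ∪ (W ∪ X)) △ (X ∩ Z)| = 14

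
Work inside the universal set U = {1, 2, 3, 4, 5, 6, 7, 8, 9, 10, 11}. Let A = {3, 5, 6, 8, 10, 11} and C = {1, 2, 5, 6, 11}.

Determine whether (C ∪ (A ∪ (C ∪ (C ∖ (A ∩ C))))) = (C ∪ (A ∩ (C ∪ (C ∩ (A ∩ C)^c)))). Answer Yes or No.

A ∩ C = {5, 6, 11}
C ∖ (A ∩ C) = {1, 2}
C ∪ (C ∖ (A ∩ C)) = {1, 2, 5, 6, 11}
A ∪ (C ∪ (C ∖ (A ∩ C))) = {1, 2, 3, 5, 6, 8, 10, 11}
C ∪ (A ∪ (C ∪ (C ∖ (A ∩ C)))) = {1, 2, 3, 5, 6, 8, 10, 11}
(A ∩ C)^c = {1, 2, 3, 4, 7, 8, 9, 10}
C ∩ (A ∩ C)^c = {1, 2}
C ∪ (C ∩ (A ∩ C)^c) = {1, 2, 5, 6, 11}
A ∩ (C ∪ (C ∩ (A ∩ C)^c)) = {5, 6, 11}
C ∪ (A ∩ (C ∪ (C ∩ (A ∩ C)^c))) = {1, 2, 5, 6, 11}
3 ∈ C ∪ (A ∪ (C ∪ (C ∖ (A ∩ C)))) but 3 ∉ C ∪ (A ∩ (C ∪ (C ∩ (A ∩ C)^c))), so they differ.

No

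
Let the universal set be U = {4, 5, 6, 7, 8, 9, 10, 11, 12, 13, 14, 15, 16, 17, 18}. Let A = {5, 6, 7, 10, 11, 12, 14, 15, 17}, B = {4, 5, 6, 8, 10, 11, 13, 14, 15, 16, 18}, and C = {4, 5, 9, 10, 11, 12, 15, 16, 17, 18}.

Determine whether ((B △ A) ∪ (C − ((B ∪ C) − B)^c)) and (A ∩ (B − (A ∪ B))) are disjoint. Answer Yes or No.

B △ A = {4, 7, 8, 12, 13, 16, 17, 18}
B ∪ C = {4, 5, 6, 8, 9, 10, 11, 12, 13, 14, 15, 16, 17, 18}
(B ∪ C) − B = {9, 12, 17}
((B ∪ C) − B)^c = {4, 5, 6, 7, 8, 10, 11, 13, 14, 15, 16, 18}
C − ((B ∪ C) − B)^c = {9, 12, 17}
(B △ A) ∪ (C − ((B ∪ C) − B)^c) = {4, 7, 8, 9, 12, 13, 16, 17, 18}
A ∪ B = {4, 5, 6, 7, 8, 10, 11, 12, 13, 14, 15, 16, 17, 18}
B − (A ∪ B) = {}
A ∩ (B − (A ∪ B)) = {}
{4, 7, 8, 9, 12, 13, 16, 17, 18} and {} share no elements.

Yes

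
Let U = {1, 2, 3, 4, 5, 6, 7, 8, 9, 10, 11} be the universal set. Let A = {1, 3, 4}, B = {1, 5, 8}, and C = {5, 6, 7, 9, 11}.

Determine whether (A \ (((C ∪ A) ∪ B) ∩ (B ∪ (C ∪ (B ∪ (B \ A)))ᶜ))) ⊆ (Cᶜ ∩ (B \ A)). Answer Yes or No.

Yes

C ∪ A = {1, 3, 4, 5, 6, 7, 9, 11}
(C ∪ A) ∪ B = {1, 3, 4, 5, 6, 7, 8, 9, 11}
B \ A = {5, 8}
B ∪ (B \ A) = {1, 5, 8}
C ∪ (B ∪ (B \ A)) = {1, 5, 6, 7, 8, 9, 11}
(C ∪ (B ∪ (B \ A)))ᶜ = {2, 3, 4, 10}
B ∪ (C ∪ (B ∪ (B \ A)))ᶜ = {1, 2, 3, 4, 5, 8, 10}
((C ∪ A) ∪ B) ∩ (B ∪ (C ∪ (B ∪ (B \ A)))ᶜ) = {1, 3, 4, 5, 8}
A \ (((C ∪ A) ∪ B) ∩ (B ∪ (C ∪ (B ∪ (B \ A)))ᶜ)) = {}
Cᶜ = {1, 2, 3, 4, 8, 10}
Cᶜ ∩ (B \ A) = {8}
Every element of {} is in {8}, so A \ (((C ∪ A) ∪ B) ∩ (B ∪ (C ∪ (B ∪ (B \ A)))ᶜ)) ⊆ Cᶜ ∩ (B \ A).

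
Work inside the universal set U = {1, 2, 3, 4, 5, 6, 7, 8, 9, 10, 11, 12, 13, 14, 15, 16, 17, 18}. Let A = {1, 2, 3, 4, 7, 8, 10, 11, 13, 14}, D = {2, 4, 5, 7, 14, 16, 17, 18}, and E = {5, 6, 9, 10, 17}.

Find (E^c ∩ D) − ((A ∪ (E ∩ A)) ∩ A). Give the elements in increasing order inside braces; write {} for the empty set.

E^c = {1, 2, 3, 4, 7, 8, 11, 12, 13, 14, 15, 16, 18}
E^c ∩ D = {2, 4, 7, 14, 16, 18}
E ∩ A = {10}
A ∪ (E ∩ A) = {1, 2, 3, 4, 7, 8, 10, 11, 13, 14}
(A ∪ (E ∩ A)) ∩ A = {1, 2, 3, 4, 7, 8, 10, 11, 13, 14}
(E^c ∩ D) − ((A ∪ (E ∩ A)) ∩ A) = {16, 18}

{16, 18}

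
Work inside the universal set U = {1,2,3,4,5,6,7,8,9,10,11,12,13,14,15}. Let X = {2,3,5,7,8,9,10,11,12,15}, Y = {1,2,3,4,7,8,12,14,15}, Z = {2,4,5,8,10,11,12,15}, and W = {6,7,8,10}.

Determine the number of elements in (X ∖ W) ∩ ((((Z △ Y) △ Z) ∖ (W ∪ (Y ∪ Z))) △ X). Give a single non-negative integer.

7

X ∖ W = {2,3,5,9,11,12,15}
Z △ Y = {1,3,5,7,10,11,14}
(Z △ Y) △ Z = {1,2,3,4,7,8,12,14,15}
Y ∪ Z = {1,2,3,4,5,7,8,10,11,12,14,15}
W ∪ (Y ∪ Z) = {1,2,3,4,5,6,7,8,10,11,12,14,15}
((Z △ Y) △ Z) ∖ (W ∪ (Y ∪ Z)) = {}
(((Z △ Y) △ Z) ∖ (W ∪ (Y ∪ Z))) △ X = {2,3,5,7,8,9,10,11,12,15}
(X ∖ W) ∩ ((((Z △ Y) △ Z) ∖ (W ∪ (Y ∪ Z))) △ X) = {2,3,5,9,11,12,15}
|(X ∖ W) ∩ ((((Z △ Y) △ Z) ∖ (W ∪ (Y ∪ Z))) △ X)| = 7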